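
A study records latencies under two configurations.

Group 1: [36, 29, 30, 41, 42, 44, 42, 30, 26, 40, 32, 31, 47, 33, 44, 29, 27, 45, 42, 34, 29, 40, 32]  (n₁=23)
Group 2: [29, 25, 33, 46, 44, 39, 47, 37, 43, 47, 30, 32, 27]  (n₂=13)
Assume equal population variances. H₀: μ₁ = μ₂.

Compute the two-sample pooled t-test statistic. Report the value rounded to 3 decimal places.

test statistic = -0.394

x̄₁=35.870, s₁=6.622, n₁=23
x̄₂=36.846, s₂=7.998, n₂=13
s_p² = [22·6.622² + 12·7.998²]/34 = 50.9500
SE = √(s_p²·(1/23+1/13)) = 2.4768
t = (35.870−36.846)/2.4768 = -0.3943
df = 34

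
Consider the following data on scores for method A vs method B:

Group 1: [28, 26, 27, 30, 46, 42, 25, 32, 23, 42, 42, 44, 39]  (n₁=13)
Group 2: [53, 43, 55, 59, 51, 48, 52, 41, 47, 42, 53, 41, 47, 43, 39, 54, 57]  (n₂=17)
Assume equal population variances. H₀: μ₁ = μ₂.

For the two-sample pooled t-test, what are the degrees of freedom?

degrees of freedom = 28

df = n₁ + n₂ − 2 = 13 + 17 − 2 = 28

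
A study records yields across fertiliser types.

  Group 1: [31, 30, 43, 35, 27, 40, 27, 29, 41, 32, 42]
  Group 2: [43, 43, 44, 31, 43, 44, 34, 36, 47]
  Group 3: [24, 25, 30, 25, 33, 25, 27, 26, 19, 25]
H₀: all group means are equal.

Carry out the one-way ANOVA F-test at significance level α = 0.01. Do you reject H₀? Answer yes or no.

reject H₀: yes

Group means [34.27, 40.56, 25.90], grand mean 33.367
SSB = Σnᵢ(x̄ᵢ−x̄)² = 1031.663; SSW = ΣΣ(x−x̄ᵢ)² = 743.304
MSB = 1031.663/2 = 515.8313; MSW = 743.304/27 = 27.5298
F = MSB/MSW = 18.7372
df = (2, 27)
p-value (upper-tail) = 0.00001
At α=0.01: p < α → reject H₀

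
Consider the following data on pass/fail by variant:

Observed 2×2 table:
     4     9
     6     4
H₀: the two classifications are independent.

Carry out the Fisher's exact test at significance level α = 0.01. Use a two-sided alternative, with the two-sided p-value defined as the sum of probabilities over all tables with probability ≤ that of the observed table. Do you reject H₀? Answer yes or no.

Margins: r₁=13, r₂=10, c₁=10, c₂=13, n=23
p_obs = C(13,4)·C(10,6)/C(23,10); sum pmf over tables with pmf ≤ p_obs
p-value (two-sided) = 0.22154
At α=0.01: p ≥ α → fail to reject H₀

reject H₀: no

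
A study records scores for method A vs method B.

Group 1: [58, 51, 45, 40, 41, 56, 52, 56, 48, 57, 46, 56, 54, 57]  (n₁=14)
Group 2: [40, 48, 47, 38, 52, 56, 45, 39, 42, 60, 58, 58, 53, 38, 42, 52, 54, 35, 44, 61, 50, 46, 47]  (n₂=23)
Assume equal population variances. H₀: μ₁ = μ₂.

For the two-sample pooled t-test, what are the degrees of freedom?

degrees of freedom = 35

df = n₁ + n₂ − 2 = 14 + 23 − 2 = 35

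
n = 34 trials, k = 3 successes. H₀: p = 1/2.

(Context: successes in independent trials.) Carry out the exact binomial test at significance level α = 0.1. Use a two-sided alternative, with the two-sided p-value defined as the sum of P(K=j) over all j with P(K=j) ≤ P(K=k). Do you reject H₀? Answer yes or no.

Exact binomial: n=34, k=3, p₀=1/2=0.5000
P(X=j) = C(n,j)·p₀^j·(1−p₀)^(n−j); p = Σ P(X=j) over j with P(X=j) ≤ P(X=3)
p-value (two-sided) = 0.00000
At α=0.1: p < α → reject H₀

reject H₀: yes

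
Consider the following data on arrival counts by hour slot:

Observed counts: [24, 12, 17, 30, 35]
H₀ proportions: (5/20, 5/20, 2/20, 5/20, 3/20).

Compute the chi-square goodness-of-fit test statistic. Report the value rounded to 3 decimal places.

test statistic = 30.616

n = 118; E_i = n·p_i = [29.50, 29.50, 11.80, 29.50, 17.70]
χ² = (24−29.50)²/29.50 + (12−29.50)²/29.50 + (17−11.80)²/11.80 + (30−29.50)²/29.50 + (35−17.70)²/17.70 = 30.6158
df = 4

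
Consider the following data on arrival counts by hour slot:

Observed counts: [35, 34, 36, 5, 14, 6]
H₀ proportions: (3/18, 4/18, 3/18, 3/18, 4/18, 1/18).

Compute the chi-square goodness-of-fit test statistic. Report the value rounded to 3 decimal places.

test statistic = 39.292

n = 130; E_i = n·p_i = [21.67, 28.89, 21.67, 21.67, 28.89, 7.22]
χ² = (35−21.67)²/21.67 + (34−28.89)²/28.89 + (36−21.67)²/21.67 + (5−21.67)²/21.67 + (14−28.89)²/28.89 + (6−7.22)²/7.22 = 39.2923
df = 5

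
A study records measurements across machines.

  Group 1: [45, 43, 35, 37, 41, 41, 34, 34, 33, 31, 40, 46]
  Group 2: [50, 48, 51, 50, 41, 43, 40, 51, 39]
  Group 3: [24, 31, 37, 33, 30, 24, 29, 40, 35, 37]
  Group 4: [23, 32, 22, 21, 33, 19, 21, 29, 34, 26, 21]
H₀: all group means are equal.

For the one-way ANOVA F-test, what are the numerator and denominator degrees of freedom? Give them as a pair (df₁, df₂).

degrees of freedom = [3, 38]

k = 4 groups, N = 42 total
df = (k−1, N−k) = (4−1, 42−4) = (3, 38)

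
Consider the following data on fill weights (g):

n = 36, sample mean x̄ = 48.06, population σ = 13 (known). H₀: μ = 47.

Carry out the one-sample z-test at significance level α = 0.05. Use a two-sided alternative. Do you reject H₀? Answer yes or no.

SE = σ/√n = 13/√36 = 2.1667
z = (x̄−μ₀)/SE = (48.06−47)/2.1667 = 0.4892
p-value (two-sided) = 0.62468
At α=0.05: p ≥ α → fail to reject H₀

reject H₀: no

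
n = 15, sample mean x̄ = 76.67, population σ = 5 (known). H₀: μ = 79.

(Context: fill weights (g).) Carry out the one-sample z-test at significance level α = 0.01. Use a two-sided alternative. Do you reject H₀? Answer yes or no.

SE = σ/√n = 5/√15 = 1.2910
z = (x̄−μ₀)/SE = (76.67−79)/1.2910 = -1.8048
p-value (two-sided) = 0.07110
At α=0.01: p ≥ α → fail to reject H₀

reject H₀: no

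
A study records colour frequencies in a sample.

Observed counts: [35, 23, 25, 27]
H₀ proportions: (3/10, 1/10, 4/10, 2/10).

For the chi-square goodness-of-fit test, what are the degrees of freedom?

df = k − 1 = 4 − 1 = 3

degrees of freedom = 3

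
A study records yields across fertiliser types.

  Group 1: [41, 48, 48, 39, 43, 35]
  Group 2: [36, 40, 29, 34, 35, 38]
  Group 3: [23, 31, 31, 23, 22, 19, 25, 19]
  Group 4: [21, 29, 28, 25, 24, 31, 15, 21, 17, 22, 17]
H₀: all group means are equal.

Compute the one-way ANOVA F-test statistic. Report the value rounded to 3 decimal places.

test statistic = 27.454

Group means [42.33, 35.33, 24.12, 22.73], grand mean 29.323
SSB = Σnᵢ(x̄ᵢ−x̄)² = 1927.051; SSW = ΣΣ(x−x̄ᵢ)² = 631.723
MSB = 1927.051/3 = 642.3502; MSW = 631.723/27 = 23.3972
F = MSB/MSW = 27.4542
df = (3, 27)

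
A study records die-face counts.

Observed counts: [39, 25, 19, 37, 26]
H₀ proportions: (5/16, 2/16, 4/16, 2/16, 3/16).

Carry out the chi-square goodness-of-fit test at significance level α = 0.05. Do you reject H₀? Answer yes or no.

reject H₀: yes

n = 146; E_i = n·p_i = [45.62, 18.25, 36.50, 18.25, 27.38]
χ² = (39−45.62)²/45.62 + (25−18.25)²/18.25 + (19−36.50)²/36.50 + (37−18.25)²/18.25 + (26−27.38)²/27.38 = 31.1817
df = 4
p-value (upper-tail) = 0.00000
At α=0.05: p < α → reject H₀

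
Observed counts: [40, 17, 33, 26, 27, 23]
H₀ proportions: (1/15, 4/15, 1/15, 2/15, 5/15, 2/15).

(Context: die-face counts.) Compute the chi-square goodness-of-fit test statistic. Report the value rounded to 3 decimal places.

n = 166; E_i = n·p_i = [11.07, 44.27, 11.07, 22.13, 55.33, 22.13]
χ² = (40−11.07)²/11.07 + (17−44.27)²/44.27 + (33−11.07)²/11.07 + (26−22.13)²/22.13 + (27−55.33)²/55.33 + (23−22.13)²/22.13 = 151.1280
df = 5

test statistic = 151.128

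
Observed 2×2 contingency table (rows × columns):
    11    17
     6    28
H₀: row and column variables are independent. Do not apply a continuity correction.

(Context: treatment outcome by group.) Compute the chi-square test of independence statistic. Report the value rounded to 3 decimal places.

Row totals [28, 34], col totals [17, 45], n=62
χ² = (11−7.68)²/7.68 + (17−20.32)²/20.32 + (6−9.32)²/9.32 + (28−24.68)²/24.68 = 3.6127
df = 1

test statistic = 3.613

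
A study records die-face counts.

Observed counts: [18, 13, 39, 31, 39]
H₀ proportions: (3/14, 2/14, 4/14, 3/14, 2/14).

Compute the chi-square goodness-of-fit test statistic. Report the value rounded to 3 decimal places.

test statistic = 25.358

n = 140; E_i = n·p_i = [30.00, 20.00, 40.00, 30.00, 20.00]
χ² = (18−30.00)²/30.00 + (13−20.00)²/20.00 + (39−40.00)²/40.00 + (31−30.00)²/30.00 + (39−20.00)²/20.00 = 25.3583
df = 4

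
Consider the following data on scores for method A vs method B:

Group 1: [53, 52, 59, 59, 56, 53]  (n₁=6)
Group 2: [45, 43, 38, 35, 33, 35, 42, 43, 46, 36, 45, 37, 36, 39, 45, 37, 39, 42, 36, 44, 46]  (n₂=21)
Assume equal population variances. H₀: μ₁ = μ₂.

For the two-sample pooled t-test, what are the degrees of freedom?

degrees of freedom = 25

df = n₁ + n₂ − 2 = 6 + 21 − 2 = 25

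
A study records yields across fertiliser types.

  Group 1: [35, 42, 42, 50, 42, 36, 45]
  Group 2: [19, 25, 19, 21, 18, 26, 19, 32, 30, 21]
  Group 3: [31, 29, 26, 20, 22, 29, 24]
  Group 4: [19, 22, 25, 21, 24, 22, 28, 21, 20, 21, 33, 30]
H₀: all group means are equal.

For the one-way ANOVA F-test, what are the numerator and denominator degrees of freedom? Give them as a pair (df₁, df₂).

degrees of freedom = [3, 32]

k = 4 groups, N = 36 total
df = (k−1, N−k) = (4−1, 36−4) = (3, 32)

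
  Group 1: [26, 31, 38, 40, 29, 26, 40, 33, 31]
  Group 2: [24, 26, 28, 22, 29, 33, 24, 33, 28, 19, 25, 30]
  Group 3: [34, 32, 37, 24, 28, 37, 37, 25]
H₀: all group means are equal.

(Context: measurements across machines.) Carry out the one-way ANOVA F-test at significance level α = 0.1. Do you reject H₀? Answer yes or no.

reject H₀: yes

Group means [32.67, 26.75, 31.75], grand mean 29.966
SSB = Σnᵢ(x̄ᵢ−x̄)² = 215.216; SSW = ΣΣ(x−x̄ᵢ)² = 649.750
MSB = 215.216/2 = 107.6078; MSW = 649.750/26 = 24.9904
F = MSB/MSW = 4.3060
df = (2, 26)
p-value (upper-tail) = 0.02425
At α=0.1: p < α → reject H₀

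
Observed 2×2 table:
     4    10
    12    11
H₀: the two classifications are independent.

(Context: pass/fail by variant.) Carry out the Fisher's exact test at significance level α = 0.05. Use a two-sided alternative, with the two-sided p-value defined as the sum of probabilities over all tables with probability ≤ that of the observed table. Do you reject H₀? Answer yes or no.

reject H₀: no

Margins: r₁=14, r₂=23, c₁=16, c₂=21, n=37
p_obs = C(14,4)·C(23,12)/C(37,16); sum pmf over tables with pmf ≤ p_obs
p-value (two-sided) = 0.19077
At α=0.05: p ≥ α → fail to reject H₀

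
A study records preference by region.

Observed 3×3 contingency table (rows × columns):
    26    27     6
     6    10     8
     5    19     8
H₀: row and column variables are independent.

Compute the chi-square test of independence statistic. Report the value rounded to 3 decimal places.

Row totals [59, 24, 32], col totals [37, 56, 22], n=115
χ² = (26−18.98)²/18.98 + (27−28.73)²/28.73 + (6−11.29)²/11.29 + (6−7.72)²/7.72 + (10−11.69)²/11.69 + (8−4.59)²/4.59 + (5−10.30)²/10.30 + (19−15.58)²/15.58 + (8−6.12)²/6.12 = 12.3826
df = 4

test statistic = 12.383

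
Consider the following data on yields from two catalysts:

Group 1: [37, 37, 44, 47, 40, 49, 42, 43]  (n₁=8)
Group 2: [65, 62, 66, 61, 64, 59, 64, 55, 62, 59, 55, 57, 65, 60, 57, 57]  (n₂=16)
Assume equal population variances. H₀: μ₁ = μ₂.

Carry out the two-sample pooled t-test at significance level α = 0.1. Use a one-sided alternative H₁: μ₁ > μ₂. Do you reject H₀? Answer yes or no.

x̄₁=42.375, s₁=4.340, n₁=8
x̄₂=60.500, s₂=3.670, n₂=16
s_p² = [7·4.340² + 15·3.670²]/22 = 15.1761
SE = √(s_p²·(1/8+1/16)) = 1.6869
t = (42.375−60.500)/1.6869 = -10.7448
df = 22
p-value (one-sided, H₁ greater) = 1.00000
At α=0.1: p ≥ α → fail to reject H₀

reject H₀: no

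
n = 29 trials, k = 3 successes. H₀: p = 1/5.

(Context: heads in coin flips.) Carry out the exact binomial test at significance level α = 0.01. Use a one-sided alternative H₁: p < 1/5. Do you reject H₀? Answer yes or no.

reject H₀: no

Exact binomial: n=29, k=3, p₀=1/5=0.2000
P(X≤3) from Σ C(n,i)·p₀^i·(1−p₀)^(n−i)
p-value (one-sided, H₁ less) = 0.14038
At α=0.01: p ≥ α → fail to reject H₀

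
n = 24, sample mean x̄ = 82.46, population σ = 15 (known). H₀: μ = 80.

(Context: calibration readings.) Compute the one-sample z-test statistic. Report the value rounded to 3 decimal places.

test statistic = 0.803

SE = σ/√n = 15/√24 = 3.0619
z = (x̄−μ₀)/SE = (82.46−80)/3.0619 = 0.8034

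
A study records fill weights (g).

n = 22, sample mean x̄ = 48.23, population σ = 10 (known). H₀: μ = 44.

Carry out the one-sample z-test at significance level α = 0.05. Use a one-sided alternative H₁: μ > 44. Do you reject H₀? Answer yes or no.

reject H₀: yes

SE = σ/√n = 10/√22 = 2.1320
z = (x̄−μ₀)/SE = (48.23−44)/2.1320 = 1.9840
p-value (one-sided, H₁ greater) = 0.02363
At α=0.05: p < α → reject H₀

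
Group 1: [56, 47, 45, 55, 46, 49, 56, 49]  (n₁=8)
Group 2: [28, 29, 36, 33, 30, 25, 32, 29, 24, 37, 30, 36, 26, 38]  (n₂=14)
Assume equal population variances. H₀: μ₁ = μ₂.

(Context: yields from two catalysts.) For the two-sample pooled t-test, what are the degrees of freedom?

df = n₁ + n₂ − 2 = 8 + 14 − 2 = 20

degrees of freedom = 20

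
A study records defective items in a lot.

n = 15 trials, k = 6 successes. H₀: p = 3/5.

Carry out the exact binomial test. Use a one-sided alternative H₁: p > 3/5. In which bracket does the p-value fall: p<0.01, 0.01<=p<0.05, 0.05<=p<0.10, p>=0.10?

Exact binomial: n=15, k=6, p₀=3/5=0.6000
P(X≥6) from Σ C(n,i)·p₀^i·(1−p₀)^(n−i)
p-value (one-sided, H₁ greater) = 0.96617
→ bracket: p>=0.10

p-value bracket: p>=0.10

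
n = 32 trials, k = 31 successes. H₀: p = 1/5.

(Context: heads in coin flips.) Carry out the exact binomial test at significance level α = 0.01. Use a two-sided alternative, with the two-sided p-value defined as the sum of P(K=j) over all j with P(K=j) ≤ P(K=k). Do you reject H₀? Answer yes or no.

Exact binomial: n=32, k=31, p₀=1/5=0.2000
P(X=j) = C(n,j)·p₀^j·(1−p₀)^(n−j); p = Σ P(X=j) over j with P(X=j) ≤ P(X=31)
p-value (two-sided) = 0.00000
At α=0.01: p < α → reject H₀

reject H₀: yes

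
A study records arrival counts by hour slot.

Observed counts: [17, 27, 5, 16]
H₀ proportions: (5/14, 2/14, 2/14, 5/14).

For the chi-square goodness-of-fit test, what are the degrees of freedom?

df = k − 1 = 4 − 1 = 3

degrees of freedom = 3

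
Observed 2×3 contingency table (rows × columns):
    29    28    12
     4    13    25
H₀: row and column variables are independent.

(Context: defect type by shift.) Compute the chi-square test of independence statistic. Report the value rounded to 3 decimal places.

Row totals [69, 42], col totals [33, 41, 37], n=111
χ² = (29−20.51)²/20.51 + (28−25.49)²/25.49 + (12−23.00)²/23.00 + (4−12.49)²/12.49 + (13−15.51)²/15.51 + (25−14.00)²/14.00 = 23.8376
df = 2

test statistic = 23.838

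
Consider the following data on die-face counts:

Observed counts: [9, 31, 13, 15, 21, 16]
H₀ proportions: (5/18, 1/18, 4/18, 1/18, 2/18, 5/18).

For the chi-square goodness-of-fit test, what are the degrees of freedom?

degrees of freedom = 5

df = k − 1 = 6 − 1 = 5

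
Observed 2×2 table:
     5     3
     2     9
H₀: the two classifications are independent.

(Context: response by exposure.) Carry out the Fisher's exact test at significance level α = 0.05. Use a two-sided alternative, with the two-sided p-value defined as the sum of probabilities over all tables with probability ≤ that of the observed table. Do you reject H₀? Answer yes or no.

reject H₀: no

Margins: r₁=8, r₂=11, c₁=7, c₂=12, n=19
p_obs = C(8,5)·C(11,2)/C(19,7); sum pmf over tables with pmf ≤ p_obs
p-value (two-sided) = 0.07395
At α=0.05: p ≥ α → fail to reject H₀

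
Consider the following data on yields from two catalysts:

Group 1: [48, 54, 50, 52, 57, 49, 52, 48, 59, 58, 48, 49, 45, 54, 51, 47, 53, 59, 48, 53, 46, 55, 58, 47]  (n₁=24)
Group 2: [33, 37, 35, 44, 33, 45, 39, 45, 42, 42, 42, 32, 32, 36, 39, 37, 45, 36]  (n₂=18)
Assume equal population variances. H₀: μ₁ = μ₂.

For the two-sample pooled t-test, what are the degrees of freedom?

degrees of freedom = 40

df = n₁ + n₂ − 2 = 24 + 18 − 2 = 40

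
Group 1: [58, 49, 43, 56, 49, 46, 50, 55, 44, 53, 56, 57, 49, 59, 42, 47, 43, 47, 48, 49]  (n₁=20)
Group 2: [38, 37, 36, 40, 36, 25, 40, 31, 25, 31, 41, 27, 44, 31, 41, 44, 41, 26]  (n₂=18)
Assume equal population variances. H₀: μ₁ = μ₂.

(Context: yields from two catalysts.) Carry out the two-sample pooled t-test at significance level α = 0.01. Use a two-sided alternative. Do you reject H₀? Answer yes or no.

x̄₁=50.000, s₁=5.331, n₁=20
x̄₂=35.222, s₂=6.540, n₂=18
s_p² = [19·5.331² + 17·6.540²]/36 = 35.1975
SE = √(s_p²·(1/20+1/18)) = 1.9275
t = (50.000−35.222)/1.9275 = 7.6668
df = 36
p-value (two-sided) = 0.00000
At α=0.01: p < α → reject H₀

reject H₀: yes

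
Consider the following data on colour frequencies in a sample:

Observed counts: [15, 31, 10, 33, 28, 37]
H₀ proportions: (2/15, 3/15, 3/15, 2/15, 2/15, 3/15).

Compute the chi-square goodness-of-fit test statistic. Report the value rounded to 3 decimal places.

test statistic = 27.071

n = 154; E_i = n·p_i = [20.53, 30.80, 30.80, 20.53, 20.53, 30.80]
χ² = (15−20.53)²/20.53 + (31−30.80)²/30.80 + (10−30.80)²/30.80 + (33−20.53)²/20.53 + (28−20.53)²/20.53 + (37−30.80)²/30.80 = 27.0714
df = 5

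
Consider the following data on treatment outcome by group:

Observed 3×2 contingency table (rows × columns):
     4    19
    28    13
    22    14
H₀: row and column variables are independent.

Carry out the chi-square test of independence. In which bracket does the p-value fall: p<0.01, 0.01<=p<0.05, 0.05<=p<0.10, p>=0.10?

Row totals [23, 41, 36], col totals [54, 46], n=100
χ² = (4−12.42)²/12.42 + (19−10.58)²/10.58 + (28−22.14)²/22.14 + (13−18.86)²/18.86 + (22−19.44)²/19.44 + (14−16.56)²/16.56 = 16.5139
df = 2
p-value (upper-tail) = 0.00026
→ bracket: p<0.01

p-value bracket: p<0.01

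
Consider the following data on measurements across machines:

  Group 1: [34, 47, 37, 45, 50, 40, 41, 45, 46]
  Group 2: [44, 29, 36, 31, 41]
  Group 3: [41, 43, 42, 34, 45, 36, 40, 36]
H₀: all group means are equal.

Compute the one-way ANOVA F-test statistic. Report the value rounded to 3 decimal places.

Group means [42.78, 36.20, 39.62], grand mean 40.136
SSB = Σnᵢ(x̄ᵢ−x̄)² = 142.360; SSW = ΣΣ(x−x̄ᵢ)² = 480.231
MSB = 142.360/2 = 71.1802; MSW = 480.231/19 = 25.2753
F = MSB/MSW = 2.8162
df = (2, 19)

test statistic = 2.816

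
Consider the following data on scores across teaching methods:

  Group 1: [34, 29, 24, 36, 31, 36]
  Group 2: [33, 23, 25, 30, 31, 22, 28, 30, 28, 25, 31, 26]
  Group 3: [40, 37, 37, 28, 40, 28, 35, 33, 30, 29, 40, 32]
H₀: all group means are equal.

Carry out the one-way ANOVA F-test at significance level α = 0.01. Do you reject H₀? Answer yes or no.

Group means [31.67, 27.67, 34.08], grand mean 31.033
SSB = Σnᵢ(x̄ᵢ−x̄)² = 250.050; SSW = ΣΣ(x−x̄ᵢ)² = 486.917
MSB = 250.050/2 = 125.0250; MSW = 486.917/27 = 18.0340
F = MSB/MSW = 6.9328
df = (2, 27)
p-value (upper-tail) = 0.00372
At α=0.01: p < α → reject H₀

reject H₀: yes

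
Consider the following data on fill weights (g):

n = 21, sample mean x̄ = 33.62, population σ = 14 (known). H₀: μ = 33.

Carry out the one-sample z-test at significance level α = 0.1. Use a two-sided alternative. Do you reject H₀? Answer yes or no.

reject H₀: no

SE = σ/√n = 14/√21 = 3.0551
z = (x̄−μ₀)/SE = (33.62−33)/3.0551 = 0.2029
p-value (two-sided) = 0.83918
At α=0.1: p ≥ α → fail to reject H₀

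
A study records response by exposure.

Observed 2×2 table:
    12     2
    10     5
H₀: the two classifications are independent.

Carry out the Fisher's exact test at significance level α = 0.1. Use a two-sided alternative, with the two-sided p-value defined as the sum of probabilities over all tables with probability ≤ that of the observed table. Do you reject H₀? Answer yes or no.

Margins: r₁=14, r₂=15, c₁=22, c₂=7, n=29
p_obs = C(14,12)·C(15,10)/C(29,22); sum pmf over tables with pmf ≤ p_obs
p-value (two-sided) = 0.38985
At α=0.1: p ≥ α → fail to reject H₀

reject H₀: no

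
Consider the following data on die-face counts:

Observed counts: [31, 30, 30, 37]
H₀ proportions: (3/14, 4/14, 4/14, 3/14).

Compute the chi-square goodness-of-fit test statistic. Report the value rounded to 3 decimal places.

test statistic = 6.167

n = 128; E_i = n·p_i = [27.43, 36.57, 36.57, 27.43]
χ² = (31−27.43)²/27.43 + (30−36.57)²/36.57 + (30−36.57)²/36.57 + (37−27.43)²/27.43 = 6.1667
df = 3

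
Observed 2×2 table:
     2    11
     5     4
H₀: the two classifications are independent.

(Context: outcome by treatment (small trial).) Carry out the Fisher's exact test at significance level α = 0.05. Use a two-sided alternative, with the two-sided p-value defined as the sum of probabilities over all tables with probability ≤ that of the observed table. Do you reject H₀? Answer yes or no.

Margins: r₁=13, r₂=9, c₁=7, c₂=15, n=22
p_obs = C(13,2)·C(9,5)/C(22,7); sum pmf over tables with pmf ≤ p_obs
p-value (two-sided) = 0.07430
At α=0.05: p ≥ α → fail to reject H₀

reject H₀: no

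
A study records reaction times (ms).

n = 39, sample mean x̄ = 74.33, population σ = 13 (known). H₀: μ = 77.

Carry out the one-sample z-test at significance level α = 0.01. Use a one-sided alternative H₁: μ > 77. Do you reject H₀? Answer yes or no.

SE = σ/√n = 13/√39 = 2.0817
z = (x̄−μ₀)/SE = (74.33−77)/2.0817 = -1.2826
p-value (one-sided, H₁ greater) = 0.90019
At α=0.01: p ≥ α → fail to reject H₀

reject H₀: no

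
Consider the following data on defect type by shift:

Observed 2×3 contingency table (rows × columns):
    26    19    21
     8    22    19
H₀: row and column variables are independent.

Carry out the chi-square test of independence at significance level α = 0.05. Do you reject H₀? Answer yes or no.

reject H₀: yes

Row totals [66, 49], col totals [34, 41, 40], n=115
χ² = (26−19.51)²/19.51 + (19−23.53)²/23.53 + (21−22.96)²/22.96 + (8−14.49)²/14.49 + (22−17.47)²/17.47 + (19−17.04)²/17.04 = 7.4998
df = 2
p-value (upper-tail) = 0.02352
At α=0.05: p < α → reject H₀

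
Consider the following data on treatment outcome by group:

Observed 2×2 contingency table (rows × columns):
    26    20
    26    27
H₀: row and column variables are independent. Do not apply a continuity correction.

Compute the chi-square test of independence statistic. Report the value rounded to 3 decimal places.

Row totals [46, 53], col totals [52, 47], n=99
χ² = (26−24.16)²/24.16 + (20−21.84)²/21.84 + (26−27.84)²/27.84 + (27−25.16)²/25.16 = 0.5504
df = 1

test statistic = 0.550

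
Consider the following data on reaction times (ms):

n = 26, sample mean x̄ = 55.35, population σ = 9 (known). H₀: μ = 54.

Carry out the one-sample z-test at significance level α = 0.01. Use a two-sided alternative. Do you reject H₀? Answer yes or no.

SE = σ/√n = 9/√26 = 1.7650
z = (x̄−μ₀)/SE = (55.35−54)/1.7650 = 0.7649
p-value (two-sided) = 0.44436
At α=0.01: p ≥ α → fail to reject H₀

reject H₀: no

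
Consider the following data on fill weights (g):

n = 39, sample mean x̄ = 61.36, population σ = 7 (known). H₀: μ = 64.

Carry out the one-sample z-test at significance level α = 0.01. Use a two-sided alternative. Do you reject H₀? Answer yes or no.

SE = σ/√n = 7/√39 = 1.1209
z = (x̄−μ₀)/SE = (61.36−64)/1.1209 = -2.3553
p-value (two-sided) = 0.01851
At α=0.01: p ≥ α → fail to reject H₀

reject H₀: no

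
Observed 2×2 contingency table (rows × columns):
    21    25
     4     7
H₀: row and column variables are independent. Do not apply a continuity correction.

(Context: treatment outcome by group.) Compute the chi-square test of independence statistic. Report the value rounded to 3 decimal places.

Row totals [46, 11], col totals [25, 32], n=57
χ² = (21−20.18)²/20.18 + (25−25.82)²/25.82 + (4−4.82)²/4.82 + (7−6.18)²/6.18 = 0.3110
df = 1

test statistic = 0.311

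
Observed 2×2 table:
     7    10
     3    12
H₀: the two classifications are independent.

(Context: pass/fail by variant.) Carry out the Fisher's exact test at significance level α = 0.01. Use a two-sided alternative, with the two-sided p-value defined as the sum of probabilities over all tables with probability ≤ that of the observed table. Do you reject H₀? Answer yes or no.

reject H₀: no

Margins: r₁=17, r₂=15, c₁=10, c₂=22, n=32
p_obs = C(17,7)·C(15,3)/C(32,10); sum pmf over tables with pmf ≤ p_obs
p-value (two-sided) = 0.26545
At α=0.01: p ≥ α → fail to reject H₀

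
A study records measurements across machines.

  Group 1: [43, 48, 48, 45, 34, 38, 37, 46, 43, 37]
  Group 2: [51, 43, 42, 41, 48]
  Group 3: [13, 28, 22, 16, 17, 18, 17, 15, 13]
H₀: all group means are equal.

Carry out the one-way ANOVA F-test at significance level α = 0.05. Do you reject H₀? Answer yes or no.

Group means [41.90, 45.00, 17.67], grand mean 33.458
SSB = Σnᵢ(x̄ᵢ−x̄)² = 3623.058; SSW = ΣΣ(x−x̄ᵢ)² = 482.900
MSB = 3623.058/2 = 1811.5292; MSW = 482.900/21 = 22.9952
F = MSB/MSW = 78.7784
df = (2, 21)
p-value (upper-tail) = 0.00000
At α=0.05: p < α → reject H₀

reject H₀: yes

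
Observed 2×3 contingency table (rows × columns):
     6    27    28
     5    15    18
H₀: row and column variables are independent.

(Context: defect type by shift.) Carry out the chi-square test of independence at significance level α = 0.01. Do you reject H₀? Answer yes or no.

Row totals [61, 38], col totals [11, 42, 46], n=99
χ² = (6−6.78)²/6.78 + (27−25.88)²/25.88 + (28−28.34)²/28.34 + (5−4.22)²/4.22 + (15−16.12)²/16.12 + (18−17.66)²/17.66 = 0.3699
df = 2
p-value (upper-tail) = 0.83114
At α=0.01: p ≥ α → fail to reject H₀

reject H₀: no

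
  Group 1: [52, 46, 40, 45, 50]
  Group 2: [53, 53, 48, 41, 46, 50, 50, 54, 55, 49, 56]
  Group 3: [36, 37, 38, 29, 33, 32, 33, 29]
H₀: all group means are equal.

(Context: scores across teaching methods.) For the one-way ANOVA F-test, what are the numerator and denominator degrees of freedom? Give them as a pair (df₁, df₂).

degrees of freedom = [2, 21]

k = 3 groups, N = 24 total
df = (k−1, N−k) = (3−1, 24−3) = (2, 21)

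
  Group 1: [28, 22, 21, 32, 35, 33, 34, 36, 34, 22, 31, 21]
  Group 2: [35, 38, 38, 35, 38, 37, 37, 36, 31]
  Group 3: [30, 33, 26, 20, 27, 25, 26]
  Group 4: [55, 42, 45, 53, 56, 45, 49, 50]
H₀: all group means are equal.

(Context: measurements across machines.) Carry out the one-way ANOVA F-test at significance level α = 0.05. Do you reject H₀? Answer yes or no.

Group means [29.08, 36.11, 26.71, 49.38], grand mean 34.889
SSB = Σnᵢ(x̄ᵢ−x̄)² = 2564.446; SSW = ΣΣ(x−x̄ᵢ)² = 713.109
MSB = 2564.446/3 = 854.8155; MSW = 713.109/32 = 22.2847
F = MSB/MSW = 38.3589
df = (3, 32)
p-value (upper-tail) = 0.00000
At α=0.05: p < α → reject H₀

reject H₀: yes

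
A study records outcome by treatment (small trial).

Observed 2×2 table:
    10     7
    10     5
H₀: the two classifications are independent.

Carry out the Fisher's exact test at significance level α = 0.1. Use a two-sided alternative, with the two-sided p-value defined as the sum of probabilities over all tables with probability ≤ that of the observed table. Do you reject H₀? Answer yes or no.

Margins: r₁=17, r₂=15, c₁=20, c₂=12, n=32
p_obs = C(17,10)·C(15,10)/C(32,20); sum pmf over tables with pmf ≤ p_obs
p-value (two-sided) = 0.72567
At α=0.1: p ≥ α → fail to reject H₀

reject H₀: no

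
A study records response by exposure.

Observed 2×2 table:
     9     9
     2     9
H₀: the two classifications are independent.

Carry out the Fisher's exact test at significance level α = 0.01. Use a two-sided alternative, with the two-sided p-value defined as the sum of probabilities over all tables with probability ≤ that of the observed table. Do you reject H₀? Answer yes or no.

Margins: r₁=18, r₂=11, c₁=11, c₂=18, n=29
p_obs = C(18,9)·C(11,2)/C(29,11); sum pmf over tables with pmf ≤ p_obs
p-value (two-sided) = 0.12545
At α=0.01: p ≥ α → fail to reject H₀

reject H₀: no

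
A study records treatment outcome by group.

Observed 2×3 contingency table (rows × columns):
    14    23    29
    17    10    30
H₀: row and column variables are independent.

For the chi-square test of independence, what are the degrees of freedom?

degrees of freedom = 2

df = (r−1)(c−1) = (2−1)·(3−1) = 2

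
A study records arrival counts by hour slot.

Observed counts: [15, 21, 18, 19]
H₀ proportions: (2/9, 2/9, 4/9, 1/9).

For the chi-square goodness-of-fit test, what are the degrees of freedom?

df = k − 1 = 4 − 1 = 3

degrees of freedom = 3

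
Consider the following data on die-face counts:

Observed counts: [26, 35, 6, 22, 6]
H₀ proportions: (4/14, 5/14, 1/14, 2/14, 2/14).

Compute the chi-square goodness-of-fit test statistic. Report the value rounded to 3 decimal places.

n = 95; E_i = n·p_i = [27.14, 33.93, 6.79, 13.57, 13.57]
χ² = (26−27.14)²/27.14 + (35−33.93)²/33.93 + (6−6.79)²/6.79 + (22−13.57)²/13.57 + (6−13.57)²/13.57 = 9.6316
df = 4

test statistic = 9.632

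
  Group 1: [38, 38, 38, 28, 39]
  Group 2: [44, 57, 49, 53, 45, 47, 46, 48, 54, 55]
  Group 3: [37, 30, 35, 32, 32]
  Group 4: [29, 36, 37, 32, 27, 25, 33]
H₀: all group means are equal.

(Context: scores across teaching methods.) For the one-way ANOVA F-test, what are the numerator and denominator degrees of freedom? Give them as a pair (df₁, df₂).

degrees of freedom = [3, 23]

k = 4 groups, N = 27 total
df = (k−1, N−k) = (4−1, 27−4) = (3, 23)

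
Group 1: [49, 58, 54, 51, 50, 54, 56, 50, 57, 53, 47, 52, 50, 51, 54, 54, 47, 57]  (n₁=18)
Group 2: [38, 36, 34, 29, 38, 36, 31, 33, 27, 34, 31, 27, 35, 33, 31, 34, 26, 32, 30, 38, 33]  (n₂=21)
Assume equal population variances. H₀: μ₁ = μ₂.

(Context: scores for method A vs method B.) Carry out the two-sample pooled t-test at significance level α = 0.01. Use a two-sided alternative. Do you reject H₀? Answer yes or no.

reject H₀: yes

x̄₁=52.444, s₁=3.329, n₁=18
x̄₂=32.667, s₂=3.582, n₂=21
s_p² = [17·3.329² + 20·3.582²]/37 = 12.0300
SE = √(s_p²·(1/18+1/21)) = 1.1141
t = (52.444−32.667)/1.1141 = 17.7524
df = 37
p-value (two-sided) = 0.00000
At α=0.01: p < α → reject H₀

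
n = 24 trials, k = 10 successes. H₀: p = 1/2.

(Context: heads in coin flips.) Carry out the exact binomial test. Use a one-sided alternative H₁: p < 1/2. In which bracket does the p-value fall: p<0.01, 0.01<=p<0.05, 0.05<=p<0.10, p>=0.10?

Exact binomial: n=24, k=10, p₀=1/2=0.5000
P(X≤10) from Σ C(n,i)·p₀^i·(1−p₀)^(n−i)
p-value (one-sided, H₁ less) = 0.27063
→ bracket: p>=0.10

p-value bracket: p>=0.10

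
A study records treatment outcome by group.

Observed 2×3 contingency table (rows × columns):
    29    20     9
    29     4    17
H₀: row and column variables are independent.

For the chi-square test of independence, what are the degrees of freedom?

degrees of freedom = 2

df = (r−1)(c−1) = (2−1)·(3−1) = 2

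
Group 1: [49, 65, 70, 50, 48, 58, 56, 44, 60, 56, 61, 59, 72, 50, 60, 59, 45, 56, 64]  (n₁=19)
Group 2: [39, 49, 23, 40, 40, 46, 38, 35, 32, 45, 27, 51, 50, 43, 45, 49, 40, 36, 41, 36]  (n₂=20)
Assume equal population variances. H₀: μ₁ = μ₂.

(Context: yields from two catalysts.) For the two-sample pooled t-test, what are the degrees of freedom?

degrees of freedom = 37

df = n₁ + n₂ − 2 = 19 + 20 − 2 = 37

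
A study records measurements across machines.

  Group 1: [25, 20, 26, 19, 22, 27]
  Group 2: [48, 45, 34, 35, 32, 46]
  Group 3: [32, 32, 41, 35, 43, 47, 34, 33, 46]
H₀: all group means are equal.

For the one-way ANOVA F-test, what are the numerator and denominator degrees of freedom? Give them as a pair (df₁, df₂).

k = 3 groups, N = 21 total
df = (k−1, N−k) = (3−1, 21−3) = (2, 18)

degrees of freedom = [2, 18]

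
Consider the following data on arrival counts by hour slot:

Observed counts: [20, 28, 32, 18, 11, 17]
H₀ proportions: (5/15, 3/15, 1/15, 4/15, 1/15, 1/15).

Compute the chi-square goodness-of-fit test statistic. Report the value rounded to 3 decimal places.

test statistic = 94.992

n = 126; E_i = n·p_i = [42.00, 25.20, 8.40, 33.60, 8.40, 8.40]
χ² = (20−42.00)²/42.00 + (28−25.20)²/25.20 + (32−8.40)²/8.40 + (18−33.60)²/33.60 + (11−8.40)²/8.40 + (17−8.40)²/8.40 = 94.9921
df = 5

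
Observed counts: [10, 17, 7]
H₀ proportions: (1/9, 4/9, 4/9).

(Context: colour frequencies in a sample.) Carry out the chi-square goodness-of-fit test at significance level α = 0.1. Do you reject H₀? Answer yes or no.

reject H₀: yes

n = 34; E_i = n·p_i = [3.78, 15.11, 15.11]
χ² = (10−3.78)²/3.78 + (17−15.11)²/15.11 + (7−15.11)²/15.11 = 14.8382
df = 2
p-value (upper-tail) = 0.00060
At α=0.1: p < α → reject H₀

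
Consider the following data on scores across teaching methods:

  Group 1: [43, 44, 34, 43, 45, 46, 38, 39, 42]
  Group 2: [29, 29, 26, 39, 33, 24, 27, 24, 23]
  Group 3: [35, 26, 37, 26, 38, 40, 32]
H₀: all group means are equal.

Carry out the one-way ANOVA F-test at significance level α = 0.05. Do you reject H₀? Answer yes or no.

reject H₀: yes

Group means [41.56, 28.22, 33.43], grand mean 34.480
SSB = Σnᵢ(x̄ᵢ−x̄)² = 810.748; SSW = ΣΣ(x−x̄ᵢ)² = 519.492
MSB = 810.748/2 = 405.3740; MSW = 519.492/22 = 23.6133
F = MSB/MSW = 17.1672
df = (2, 22)
p-value (upper-tail) = 0.00003
At α=0.05: p < α → reject H₀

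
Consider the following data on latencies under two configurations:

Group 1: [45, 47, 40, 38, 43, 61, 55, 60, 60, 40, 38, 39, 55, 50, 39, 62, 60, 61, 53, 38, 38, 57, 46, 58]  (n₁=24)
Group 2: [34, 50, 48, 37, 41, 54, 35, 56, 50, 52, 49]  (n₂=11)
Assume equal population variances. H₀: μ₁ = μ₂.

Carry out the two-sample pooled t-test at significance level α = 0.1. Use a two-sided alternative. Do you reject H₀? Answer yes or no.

x̄₁=49.292, s₁=9.238, n₁=24
x̄₂=46.000, s₂=7.849, n₂=11
s_p² = [23·9.238² + 10·7.849²]/33 = 78.1503
SE = √(s_p²·(1/24+1/11)) = 3.2188
t = (49.292−46.000)/3.2188 = 1.0226
df = 33
p-value (two-sided) = 0.31392
At α=0.1: p ≥ α → fail to reject H₀

reject H₀: no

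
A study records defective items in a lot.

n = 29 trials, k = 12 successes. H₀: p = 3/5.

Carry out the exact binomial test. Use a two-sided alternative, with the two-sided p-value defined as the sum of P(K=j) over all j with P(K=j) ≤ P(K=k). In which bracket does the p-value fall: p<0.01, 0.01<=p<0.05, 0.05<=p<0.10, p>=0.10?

Exact binomial: n=29, k=12, p₀=3/5=0.6000
P(X=j) = C(n,j)·p₀^j·(1−p₀)^(n−j); p = Σ P(X=j) over j with P(X=j) ≤ P(X=12)
p-value (two-sided) = 0.05621
→ bracket: 0.05<=p<0.10

p-value bracket: 0.05<=p<0.10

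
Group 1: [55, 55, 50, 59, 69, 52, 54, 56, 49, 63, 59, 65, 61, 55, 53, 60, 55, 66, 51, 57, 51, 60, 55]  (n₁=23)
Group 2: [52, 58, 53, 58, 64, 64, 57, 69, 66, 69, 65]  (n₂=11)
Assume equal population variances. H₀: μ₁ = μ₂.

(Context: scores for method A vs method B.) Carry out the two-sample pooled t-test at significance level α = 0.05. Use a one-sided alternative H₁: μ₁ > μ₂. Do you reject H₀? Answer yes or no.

reject H₀: no

x̄₁=56.957, s₁=5.321, n₁=23
x̄₂=61.364, s₂=6.038, n₂=11
s_p² = [22·5.321² + 10·6.038²]/32 = 30.8594
SE = √(s_p²·(1/23+1/11)) = 2.0364
t = (56.957−61.364)/2.0364 = -2.1641
df = 32
p-value (one-sided, H₁ greater) = 0.98099
At α=0.05: p ≥ α → fail to reject H₀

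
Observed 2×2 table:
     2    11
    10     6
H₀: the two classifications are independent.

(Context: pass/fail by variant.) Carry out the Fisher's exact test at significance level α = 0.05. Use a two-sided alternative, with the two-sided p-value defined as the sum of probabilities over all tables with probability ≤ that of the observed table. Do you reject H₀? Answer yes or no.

reject H₀: yes

Margins: r₁=13, r₂=16, c₁=12, c₂=17, n=29
p_obs = C(13,2)·C(16,10)/C(29,12); sum pmf over tables with pmf ≤ p_obs
p-value (two-sided) = 0.02157
At α=0.05: p < α → reject H₀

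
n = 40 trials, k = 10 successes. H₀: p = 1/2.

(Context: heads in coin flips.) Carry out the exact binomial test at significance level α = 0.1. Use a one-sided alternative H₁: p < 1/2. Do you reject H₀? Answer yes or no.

reject H₀: yes

Exact binomial: n=40, k=10, p₀=1/2=0.5000
P(X≤10) from Σ C(n,i)·p₀^i·(1−p₀)^(n−i)
p-value (one-sided, H₁ less) = 0.00111
At α=0.1: p < α → reject H₀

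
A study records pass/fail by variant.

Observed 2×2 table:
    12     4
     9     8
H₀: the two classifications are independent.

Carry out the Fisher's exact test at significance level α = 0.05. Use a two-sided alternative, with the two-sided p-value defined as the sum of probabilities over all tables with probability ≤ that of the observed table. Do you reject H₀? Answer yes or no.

reject H₀: no

Margins: r₁=16, r₂=17, c₁=21, c₂=12, n=33
p_obs = C(16,12)·C(17,9)/C(33,21); sum pmf over tables with pmf ≤ p_obs
p-value (two-sided) = 0.28175
At α=0.05: p ≥ α → fail to reject H₀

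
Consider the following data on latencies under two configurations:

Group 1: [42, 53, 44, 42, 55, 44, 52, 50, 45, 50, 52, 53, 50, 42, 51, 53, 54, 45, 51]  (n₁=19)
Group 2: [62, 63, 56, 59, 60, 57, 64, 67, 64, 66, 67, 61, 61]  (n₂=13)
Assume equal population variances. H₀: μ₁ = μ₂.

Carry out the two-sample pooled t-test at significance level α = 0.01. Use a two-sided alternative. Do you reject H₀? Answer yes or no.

x̄₁=48.842, s₁=4.512, n₁=19
x̄₂=62.077, s₂=3.546, n₂=13
s_p² = [18·4.512² + 12·3.546²]/30 = 17.2483
SE = √(s_p²·(1/19+1/13)) = 1.4949
t = (48.842−62.077)/1.4949 = -8.8536
df = 30
p-value (two-sided) = 0.00000
At α=0.01: p < α → reject H₀

reject H₀: yes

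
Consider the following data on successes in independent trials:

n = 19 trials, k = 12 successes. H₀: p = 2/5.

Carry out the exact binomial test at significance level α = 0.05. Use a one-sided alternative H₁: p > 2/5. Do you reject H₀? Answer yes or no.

Exact binomial: n=19, k=12, p₀=2/5=0.4000
P(X≥12) from Σ C(n,i)·p₀^i·(1−p₀)^(n−i)
p-value (one-sided, H₁ greater) = 0.03523
At α=0.05: p < α → reject H₀

reject H₀: yes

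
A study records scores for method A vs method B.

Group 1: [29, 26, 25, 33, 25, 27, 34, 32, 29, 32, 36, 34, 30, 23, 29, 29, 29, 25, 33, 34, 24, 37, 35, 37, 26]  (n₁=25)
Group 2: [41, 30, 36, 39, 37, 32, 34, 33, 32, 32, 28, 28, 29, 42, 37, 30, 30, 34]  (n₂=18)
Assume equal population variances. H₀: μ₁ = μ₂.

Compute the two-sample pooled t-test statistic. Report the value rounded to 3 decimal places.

test statistic = -2.593

x̄₁=30.120, s₁=4.275, n₁=25
x̄₂=33.556, s₂=4.301, n₂=18
s_p² = [24·4.275² + 17·4.301²]/41 = 18.3679
SE = √(s_p²·(1/25+1/18)) = 1.3248
t = (30.120−33.556)/1.3248 = -2.5932
df = 41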